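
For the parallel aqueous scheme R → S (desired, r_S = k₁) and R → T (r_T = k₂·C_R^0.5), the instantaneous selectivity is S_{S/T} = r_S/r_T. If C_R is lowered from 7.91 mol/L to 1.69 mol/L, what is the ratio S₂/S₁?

S_{S/T} = (k₁/k₂)·C_R^-0.5, so S₂/S₁ = (C_{R,2}/C_{R,1})^-0.5.
= (1.69/7.91)^(-0.5) = (0.2137)^(-0.5) = 2.16.
Selectivity toward S rises as C_R falls — low-concentration operation is favoured.

2.16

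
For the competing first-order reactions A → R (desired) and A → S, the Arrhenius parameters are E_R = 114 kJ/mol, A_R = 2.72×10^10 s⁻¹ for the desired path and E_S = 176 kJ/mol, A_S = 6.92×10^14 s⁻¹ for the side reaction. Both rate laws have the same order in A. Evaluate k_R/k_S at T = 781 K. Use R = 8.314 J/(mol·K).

0.551

Since both paths have the same order in A, the concentration cancels and S_{R/S} = k_R/k_S = (A_R/A_S)·exp[(E_S−E_R)/(RT)].
(E_S−E_R)/(RT) = (176−114)×10³/(8.314×781) = 62000/6493 = 9.548.
k_R/k_S = (2.72×10^10/6.92×10^14)·exp(9.548) = 3.931×10^-5 × 14022 = 0.551.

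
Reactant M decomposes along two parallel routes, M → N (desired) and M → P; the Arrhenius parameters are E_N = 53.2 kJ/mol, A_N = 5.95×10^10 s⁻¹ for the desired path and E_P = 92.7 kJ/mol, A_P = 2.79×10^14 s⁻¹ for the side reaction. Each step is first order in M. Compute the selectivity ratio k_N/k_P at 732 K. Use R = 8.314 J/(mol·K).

Since both paths have the same order in M, the concentration cancels and S_{N/P} = k_N/k_P = (A_N/A_P)·exp[(E_P−E_N)/(RT)].
(E_P−E_N)/(RT) = (92.7−53.2)×10³/(8.314×732) = 39500/6086 = 6.490.
k_N/k_P = (5.95×10^10/2.79×10^14)·exp(6.490) = 2.133×10^-4 × 658.8 = 0.141.
Since E_N < E_P, lowering the temperature improves selectivity toward N.

0.141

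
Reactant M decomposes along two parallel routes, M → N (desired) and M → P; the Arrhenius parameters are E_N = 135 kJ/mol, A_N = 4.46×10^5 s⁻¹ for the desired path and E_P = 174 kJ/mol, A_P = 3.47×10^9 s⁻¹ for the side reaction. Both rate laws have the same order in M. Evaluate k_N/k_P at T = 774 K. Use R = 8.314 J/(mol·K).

With equal orders, S_{N/P} = k_N/k_P = (A_N/A_P)·exp[(E_P−E_N)/(RT)].
(E_P−E_N)/(RT) = (174−135)×10³/(8.314×774) = 39000/6435 = 6.061.
k_N/k_P = (4.46×10^5/3.47×10^9)·exp(6.061) = 1.285×10^-4 × 428.6 = 0.0551.

0.0551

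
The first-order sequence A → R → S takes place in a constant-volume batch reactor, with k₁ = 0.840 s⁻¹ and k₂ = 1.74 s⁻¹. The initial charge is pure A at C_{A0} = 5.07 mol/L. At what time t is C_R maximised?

0.809 s

Setting dC_R/dt = 0 gives t_opt = ln(k₂/k₁)/(k₂−k₁).
= ln(1.74/0.840)/(1.74−0.840) = ln(2.071)/0.9000 = 0.7282/0.9000 = 0.809 s.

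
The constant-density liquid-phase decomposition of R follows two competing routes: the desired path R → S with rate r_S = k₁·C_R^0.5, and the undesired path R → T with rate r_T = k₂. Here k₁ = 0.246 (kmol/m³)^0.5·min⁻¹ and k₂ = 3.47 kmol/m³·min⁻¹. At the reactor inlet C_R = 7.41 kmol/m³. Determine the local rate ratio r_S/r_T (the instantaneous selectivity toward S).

S_{S/T} = r_S/r_T = (k₁·C_R^0.5)/(k₂) = (k₁/k₂)·C_R^0.5.
= (0.246×7.410^0.5) / (3.47) = 0.6696/3.470 = 0.193.
Since the desired path is higher order in R, keeping C_R high (PFR or concentrated feed) favours S.

0.193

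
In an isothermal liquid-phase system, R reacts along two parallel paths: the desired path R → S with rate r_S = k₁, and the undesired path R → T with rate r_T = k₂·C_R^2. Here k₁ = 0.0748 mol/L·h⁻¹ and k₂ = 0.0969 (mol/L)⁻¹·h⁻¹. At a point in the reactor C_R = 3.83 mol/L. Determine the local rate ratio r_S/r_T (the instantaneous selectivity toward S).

S_{S/T} = r_S/r_T = (k₁)/(k₂·C_R^2) = (k₁/k₂)·C_R^-2.
= (0.0748) / (0.0969×3.830^2) = 0.07480/1.421 = 0.0526.
The undesired path is higher order in R, so low C_R (CSTR or dilute feed) favours S.

0.0526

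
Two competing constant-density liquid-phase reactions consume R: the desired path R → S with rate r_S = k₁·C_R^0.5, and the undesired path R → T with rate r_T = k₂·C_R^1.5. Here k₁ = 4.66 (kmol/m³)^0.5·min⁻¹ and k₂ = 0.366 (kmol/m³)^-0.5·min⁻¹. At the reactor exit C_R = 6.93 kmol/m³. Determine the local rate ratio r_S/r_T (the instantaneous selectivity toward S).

S_{S/T} = r_S/r_T = (k₁·C_R^0.5)/(k₂·C_R^1.5) = (k₁/k₂)·C_R⁻¹.
= (4.66×6.930^0.5) / (0.366×6.930^1.5) = 12.27/6.677 = 1.84.

1.84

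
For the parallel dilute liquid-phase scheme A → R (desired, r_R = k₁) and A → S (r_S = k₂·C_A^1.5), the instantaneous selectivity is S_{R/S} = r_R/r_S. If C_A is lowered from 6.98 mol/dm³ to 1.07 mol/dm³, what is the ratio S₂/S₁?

S_{R/S} = (k₁/k₂)·C_A^-1.5, so S₂/S₁ = (C_{A,2}/C_{A,1})^-1.5.
= (1.07/6.98)^(-1.5) = (0.1533)^(-1.5) = 16.7.

16.7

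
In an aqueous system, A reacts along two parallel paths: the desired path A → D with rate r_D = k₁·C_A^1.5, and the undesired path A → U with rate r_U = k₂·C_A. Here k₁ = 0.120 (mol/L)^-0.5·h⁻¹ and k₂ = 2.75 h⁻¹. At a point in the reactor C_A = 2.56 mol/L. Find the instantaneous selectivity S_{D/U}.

0.0698

S_{D/U} = r_D/r_U = (k₁·C_A^1.5)/(k₂·C_A) = (k₁/k₂)·C_A^0.5.
= (0.120×2.560^1.5) / (2.75×2.560) = 0.4915/7.040 = 0.0698.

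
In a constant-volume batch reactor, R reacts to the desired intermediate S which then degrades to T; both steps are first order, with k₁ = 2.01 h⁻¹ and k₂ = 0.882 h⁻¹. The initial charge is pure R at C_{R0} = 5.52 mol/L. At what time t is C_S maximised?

0.730 h

The intermediate peaks when r₁ = r₂, i.e. k₁e^(−k₁t) = k₂e^(−k₂t), giving t_opt = ln(k₂/k₁)/(k₂−k₁).
= ln(0.882/2.01)/(0.882−2.01) = ln(0.4388)/-1.128 = -0.8237/-1.128 = 0.730 h.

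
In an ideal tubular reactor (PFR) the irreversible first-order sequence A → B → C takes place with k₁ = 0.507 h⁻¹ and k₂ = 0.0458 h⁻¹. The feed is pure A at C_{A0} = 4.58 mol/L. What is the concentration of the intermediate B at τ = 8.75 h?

3.31 mol/L

For first-order series with pure A initially, C_B(τ) = k₁C_{A0}/(k₂−k₁)·(e^(−k₁τ) − e^(−k₂τ)).
e^(−k₁τ) = e^(−0.507×8.75) = e^(−4.436) = 0.01184; e^(−k₂τ) = e^(−0.4007) = 0.6698.
C_B = 0.507×4.58/(0.0458−0.507) × (0.01184−0.6698) = (-5.035)×(-0.6580) = 3.313 mol/L.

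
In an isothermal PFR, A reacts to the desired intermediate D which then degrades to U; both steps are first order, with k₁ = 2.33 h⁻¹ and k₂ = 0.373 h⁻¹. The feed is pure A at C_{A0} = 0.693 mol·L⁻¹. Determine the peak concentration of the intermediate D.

Evaluating C_D at τ_opt = ln(k₂/k₁)/(k₂−k₁) gives C_{D,max}/C_{A0} = (k₁/k₂)^[k₂/(k₂−k₁)].
= (2.33/0.373)^(0.373/(0.373−2.33)) = (6.247)^(-0.1906) = 0.7053.
C_{D,max} = 0.7053×0.693 = 0.489 mol·L⁻¹.

0.489 mol·L⁻¹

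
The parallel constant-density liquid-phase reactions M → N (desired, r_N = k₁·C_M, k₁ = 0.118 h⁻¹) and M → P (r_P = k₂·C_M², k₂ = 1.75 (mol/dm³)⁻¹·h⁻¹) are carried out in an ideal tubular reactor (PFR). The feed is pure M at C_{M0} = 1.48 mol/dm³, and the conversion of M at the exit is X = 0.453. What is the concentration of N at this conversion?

C_M = C_{M0}(1−X) = 0.8096 mol/dm³.
Along a PFR/batch, dC_N/dC_M = −r_N/(r_N+r_P) = −k₁/(k₁+k₂·C_M).
Integrating from C_{M0} to C_M: C_N = (0.118/1.75)·ln[(0.118+1.75·1.48)/(0.118+1.75·0.810)] = 0.06743·ln(2.708/1.535) = 0.03829 mol/dm³.

0.0383 mol/dm³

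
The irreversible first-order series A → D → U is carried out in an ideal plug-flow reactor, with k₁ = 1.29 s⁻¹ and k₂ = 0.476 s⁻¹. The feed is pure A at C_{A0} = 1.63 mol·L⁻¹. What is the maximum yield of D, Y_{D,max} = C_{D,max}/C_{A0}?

0.558

Evaluating C_D at τ_opt = ln(k₂/k₁)/(k₂−k₁) gives C_{D,max}/C_{A0} = (k₁/k₂)^[k₂/(k₂−k₁)].
= (1.29/0.476)^(0.476/(0.476−1.29)) = (2.710)^(-0.5848) = 0.5582.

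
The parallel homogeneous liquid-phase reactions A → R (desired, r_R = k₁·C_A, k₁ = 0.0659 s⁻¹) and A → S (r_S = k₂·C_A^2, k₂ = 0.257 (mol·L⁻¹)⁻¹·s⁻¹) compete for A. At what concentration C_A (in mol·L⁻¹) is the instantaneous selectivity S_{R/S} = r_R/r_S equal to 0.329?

S_{R/S} = (k₁/k₂)·C_A⁻¹ ⇒ C_A = (S·k₂/k₁)^(-1).
= (0.329×0.257/0.0659)^(-1) = (1.283)^(-1) = 0.779 mol·L⁻¹.

0.779 mol·L⁻¹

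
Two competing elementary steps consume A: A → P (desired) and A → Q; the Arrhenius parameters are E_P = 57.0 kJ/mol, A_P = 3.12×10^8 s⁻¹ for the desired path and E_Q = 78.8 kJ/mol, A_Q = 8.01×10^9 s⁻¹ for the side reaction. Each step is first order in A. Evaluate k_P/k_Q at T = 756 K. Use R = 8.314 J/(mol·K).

1.25

With equal orders, S_{P/Q} = k_P/k_Q = (A_P/A_Q)·exp[(E_Q−E_P)/(RT)].
(E_Q−E_P)/(RT) = (78.8−57.0)×10³/(8.314×756) = 21800/6285 = 3.468.
k_P/k_Q = (3.12×10^8/8.01×10^9)·exp(3.468) = 0.03895 × 32.08 = 1.25.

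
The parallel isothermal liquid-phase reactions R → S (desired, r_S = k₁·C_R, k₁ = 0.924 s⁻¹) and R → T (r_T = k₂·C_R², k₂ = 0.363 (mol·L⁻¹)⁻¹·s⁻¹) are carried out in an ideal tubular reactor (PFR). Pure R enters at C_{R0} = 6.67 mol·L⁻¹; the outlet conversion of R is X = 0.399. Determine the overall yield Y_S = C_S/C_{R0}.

C_R = C_{R0}(1−X) = 4.009 mol·L⁻¹.
Along a PFR/batch, dC_S/dC_R = −r_S/(r_S+r_T) = −k₁/(k₁+k₂·C_R).
Integrating from C_{R0} to C_R: C_S = (0.924/0.363)·ln[(0.924+0.363·6.67)/(0.924+0.363·4.01)] = 2.545·ln(3.345/2.379) = 0.8675 mol·L⁻¹.
Y_S = C_S/C_{R0} = 0.8675/6.67 = 0.130.

0.130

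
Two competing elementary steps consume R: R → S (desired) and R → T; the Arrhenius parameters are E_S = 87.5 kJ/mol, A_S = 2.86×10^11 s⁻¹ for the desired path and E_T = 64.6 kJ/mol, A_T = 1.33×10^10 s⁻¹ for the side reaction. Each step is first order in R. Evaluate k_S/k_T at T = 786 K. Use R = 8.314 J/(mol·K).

Since both paths have the same order in R, the concentration cancels and S_{S/T} = k_S/k_T = (A_S/A_T)·exp[(E_T−E_S)/(RT)].
(E_T−E_S)/(RT) = (64.6−87.5)×10³/(8.314×786) = -22900/6535 = -3.504.
k_S/k_T = (2.86×10^11/1.33×10^10)·exp(-3.504) = 21.50 × 0.03007 = 0.647.
Since E_S > E_T, raising the temperature improves selectivity toward S.

0.647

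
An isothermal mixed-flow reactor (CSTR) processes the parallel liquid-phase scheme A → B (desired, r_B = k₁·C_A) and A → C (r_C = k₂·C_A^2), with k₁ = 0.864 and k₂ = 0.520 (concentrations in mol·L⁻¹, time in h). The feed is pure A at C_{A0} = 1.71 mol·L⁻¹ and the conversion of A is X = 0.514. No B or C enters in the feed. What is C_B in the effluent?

Exit C_A = C_{A0}(1−X) = 1.71×0.486 = 0.8311 mol·L⁻¹.
A CSTR operates uniformly at the exit composition, giving r_B = 0.7180 and r_C = 0.3591 (each k·C_A^n at C_A = 0.8311).
Fraction of consumed A going to B: r_B/(r_B+r_C) = 0.6666.
C_B = 0.6666·C_{A0}·X = 0.6666×1.71×0.514 = 0.586 mol·L⁻¹.

0.586 mol·L⁻¹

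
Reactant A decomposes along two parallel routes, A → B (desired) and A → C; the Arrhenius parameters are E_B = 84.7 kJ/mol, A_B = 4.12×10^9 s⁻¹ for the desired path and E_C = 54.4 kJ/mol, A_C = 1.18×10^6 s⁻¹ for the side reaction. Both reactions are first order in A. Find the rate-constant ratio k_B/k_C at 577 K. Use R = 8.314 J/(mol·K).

6.31

k_B/k_C = (A_B/A_C)·exp[−(E_B−E_C)/(RT)] = (A_B/A_C)·exp[(E_C−E_B)/(RT)].
(E_C−E_B)/(RT) = (54.4−84.7)×10³/(8.314×577) = -30300/4797 = -6.316.
k_B/k_C = (4.12×10^9/1.18×10^6)·exp(-6.316) = 3492 × 0.001807 = 6.31.
Since E_B > E_C, raising the temperature improves selectivity toward B.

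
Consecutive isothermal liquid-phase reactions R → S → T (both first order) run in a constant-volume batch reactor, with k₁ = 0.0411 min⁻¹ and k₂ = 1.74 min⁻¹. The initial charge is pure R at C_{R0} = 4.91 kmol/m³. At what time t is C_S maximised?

For first-order series the maximum of C_S occurs at t_opt = ln(k₂/k₁)/(k₂−k₁).
= ln(1.74/0.0411)/(1.74−0.0411) = ln(42.34)/1.699 = 3.746/1.699 = 2.20 min.

2.20 min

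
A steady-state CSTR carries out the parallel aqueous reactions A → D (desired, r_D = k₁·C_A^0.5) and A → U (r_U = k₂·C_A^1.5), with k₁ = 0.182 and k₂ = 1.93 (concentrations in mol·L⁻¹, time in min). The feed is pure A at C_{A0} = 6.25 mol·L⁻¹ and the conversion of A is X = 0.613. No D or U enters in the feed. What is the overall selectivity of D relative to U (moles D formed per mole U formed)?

Exit C_A = C_{A0}(1−X) = 6.25×0.387 = 2.419 mol·L⁻¹.
In a CSTR the entire volume is at exit conditions, so r_D = 0.182×2.419^0.5 = 0.2831 and r_U = 1.93×2.419^1.5 = 7.260.
Overall selectivity = C_D/C_U = r_Dτ/(r_Uτ) = r_D/r_U = 0.0390.

0.0390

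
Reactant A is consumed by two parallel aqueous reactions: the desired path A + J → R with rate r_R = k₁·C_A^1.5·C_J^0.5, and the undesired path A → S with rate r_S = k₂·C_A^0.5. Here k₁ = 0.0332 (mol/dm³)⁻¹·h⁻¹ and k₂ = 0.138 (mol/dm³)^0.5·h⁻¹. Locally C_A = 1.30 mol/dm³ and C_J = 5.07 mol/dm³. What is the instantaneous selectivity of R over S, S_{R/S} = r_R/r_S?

0.704

S_{R/S} = r_R/r_S = (k₁·C_A^1.5·C_J^0.5)/(k₂·C_A^0.5) = (k₁/k₂)·C_A·C_J^0.5.
= (0.0332×1.300^1.5×5.070^0.5) / (0.138×1.300^0.5) = 0.1108/0.1573 = 0.704.
Since the desired path is higher order in A, keeping C_A high (PFR or concentrated feed) favours R.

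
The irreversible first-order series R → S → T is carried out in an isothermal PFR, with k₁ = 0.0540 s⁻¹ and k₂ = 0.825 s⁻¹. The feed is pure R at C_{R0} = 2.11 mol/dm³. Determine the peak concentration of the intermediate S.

0.114 mol/dm³

For a first-order series the maximum intermediate yield is C_{S,max}/C_{R0} = (k₁/k₂)^[k₂/(k₂−k₁)].
= (0.0540/0.825)^(0.825/(0.825−0.0540)) = (0.06545)^(1.070) = 0.05408.
C_{S,max} = 0.05408×2.11 = 0.114 mol/dm³.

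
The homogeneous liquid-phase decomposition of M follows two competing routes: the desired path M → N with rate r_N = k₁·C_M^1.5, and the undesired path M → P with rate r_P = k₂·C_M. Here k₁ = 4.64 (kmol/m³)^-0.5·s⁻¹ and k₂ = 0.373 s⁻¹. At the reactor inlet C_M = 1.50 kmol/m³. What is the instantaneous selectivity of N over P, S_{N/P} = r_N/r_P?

S_{N/P} = r_N/r_P = (k₁·C_M^1.5)/(k₂·C_M) = (k₁/k₂)·C_M^0.5.
= (4.64×1.500^1.5) / (0.373×1.500) = 8.524/0.5595 = 15.2.
Since the desired path is higher order in M, keeping C_M high (PFR or concentrated feed) favours N.

15.2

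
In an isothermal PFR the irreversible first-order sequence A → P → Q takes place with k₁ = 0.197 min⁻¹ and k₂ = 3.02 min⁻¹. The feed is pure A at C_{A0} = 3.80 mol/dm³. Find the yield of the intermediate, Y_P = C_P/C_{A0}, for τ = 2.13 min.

0.0458

For first-order series with pure A initially, C_P(τ) = k₁C_{A0}/(k₂−k₁)·(e^(−k₁τ) − e^(−k₂τ)).
e^(−k₁τ) = e^(−0.197×2.13) = e^(−0.4196) = 0.6573; e^(−k₂τ) = e^(−6.433) = 0.001608.
C_P = 0.197×3.80/(3.02−0.197) × (0.6573−0.001608) = 0.2652×0.6557 = 0.1739 mol/dm³.
Y_P = C_P/C_{A0} = 0.1739/3.80 = 0.0458.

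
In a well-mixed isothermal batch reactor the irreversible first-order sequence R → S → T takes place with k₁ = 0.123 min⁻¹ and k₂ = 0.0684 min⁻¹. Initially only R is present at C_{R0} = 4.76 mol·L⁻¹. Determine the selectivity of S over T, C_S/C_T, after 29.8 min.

0.319

Solving the coupled first-order balances gives C_S(t) = [k₁/(k₂−k₁)]·C_{R0}·(e^(−k₁t) − e^(−k₂t)).
e^(−k₁t) = e^(−0.123×29.8) = e^(−3.665) = 0.02559; e^(−k₂t) = e^(−2.038) = 0.1302.
C_S = 0.123×4.76/(0.0684−0.123) × (0.02559−0.1302) = (-10.72)×(-0.1047) = 1.122 mol·L⁻¹.
C_R = C_{R0}e^(−k₁t) = 0.1218 mol·L⁻¹, so C_T = C_{R0}−C_R−C_S = 3.516 mol·L⁻¹; C_S/C_T = 0.319.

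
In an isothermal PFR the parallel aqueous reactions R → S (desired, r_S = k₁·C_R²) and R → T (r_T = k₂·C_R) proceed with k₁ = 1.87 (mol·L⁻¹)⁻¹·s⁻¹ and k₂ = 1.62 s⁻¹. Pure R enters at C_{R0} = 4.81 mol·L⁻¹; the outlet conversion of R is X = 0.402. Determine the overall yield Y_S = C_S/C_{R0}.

C_R = C_{R0}(1−X) = 2.876 mol·L⁻¹.
Along a PFR/batch, dC_T/dC_R = −r_T/(r_S+r_T) = −k₂/(k₂+k₁·C_R).
Integrating from C_{R0} to C_R: C_T = (1.62/1.87)·ln[(1.62+1.87·4.81)/(1.62+1.87·2.88)] = 0.8663·ln(10.61/6.999) = 0.3608 mol·L⁻¹.
Then C_S = (C_{R0}−C_R) − C_T = 1.934 − 0.3608 = 1.573 mol·L⁻¹.
Y_S = C_S/C_{R0} = 1.573/4.81 = 0.327.

0.327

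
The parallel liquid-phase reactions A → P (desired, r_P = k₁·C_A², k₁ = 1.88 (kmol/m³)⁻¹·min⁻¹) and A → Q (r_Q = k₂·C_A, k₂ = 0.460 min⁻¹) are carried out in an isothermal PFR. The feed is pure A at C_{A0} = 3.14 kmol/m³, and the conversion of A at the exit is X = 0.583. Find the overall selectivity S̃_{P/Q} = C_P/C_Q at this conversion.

8.61

C_A = C_{A0}(1−X) = 1.309 kmol/m³.
Along a PFR/batch, dC_Q/dC_A = −r_Q/(r_P+r_Q) = −k₂/(k₂+k₁·C_A).
Integrating from C_{A0} to C_A: C_Q = (0.460/1.88)·ln[(0.460+1.88·3.14)/(0.460+1.88·1.31)] = 0.2447·ln(6.363/2.922) = 0.1905 kmol/m³.
Then C_P = (C_{A0}−C_A) − C_Q = 1.831 − 0.1905 = 1.640 kmol/m³.
S̃_{P/Q} = C_P/C_Q = 1.640/0.1905 = 8.61.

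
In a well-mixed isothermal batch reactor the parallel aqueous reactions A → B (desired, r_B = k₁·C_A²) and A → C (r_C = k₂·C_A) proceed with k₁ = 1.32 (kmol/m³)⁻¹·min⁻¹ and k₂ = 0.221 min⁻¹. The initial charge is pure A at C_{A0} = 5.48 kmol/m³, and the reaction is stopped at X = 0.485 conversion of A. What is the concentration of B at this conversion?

2.55 kmol/m³

C_A = C_{A0}(1−X) = 2.822 kmol/m³.
Along a PFR/batch, dC_C/dC_A = −r_C/(r_B+r_C) = −k₂/(k₂+k₁·C_A).
Integrating from C_{A0} to C_A: C_C = (0.221/1.32)·ln[(0.221+1.32·5.48)/(0.221+1.32·2.82)] = 0.1674·ln(7.455/3.946) = 0.1065 kmol/m³.
Then C_B = (C_{A0}−C_A) − C_C = 2.658 − 0.1065 = 2.551 kmol/m³.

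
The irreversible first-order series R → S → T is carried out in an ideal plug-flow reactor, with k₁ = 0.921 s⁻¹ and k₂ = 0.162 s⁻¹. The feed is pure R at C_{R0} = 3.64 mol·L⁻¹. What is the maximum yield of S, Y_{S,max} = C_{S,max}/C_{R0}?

0.690

At the optimum, C_{S,max}/C_{R0} = (k₁/k₂)^[k₂/(k₂−k₁)].
= (0.921/0.162)^(0.162/(0.162−0.921)) = (5.685)^(-0.2134) = 0.6901.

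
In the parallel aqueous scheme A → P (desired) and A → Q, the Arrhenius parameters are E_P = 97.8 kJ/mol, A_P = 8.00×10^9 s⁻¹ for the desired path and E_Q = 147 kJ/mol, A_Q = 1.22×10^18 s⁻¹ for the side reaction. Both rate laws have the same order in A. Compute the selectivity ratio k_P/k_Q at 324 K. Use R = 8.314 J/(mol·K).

0.561

With equal orders, S_{P/Q} = k_P/k_Q = (A_P/A_Q)·exp[(E_Q−E_P)/(RT)].
(E_Q−E_P)/(RT) = (147−97.8)×10³/(8.314×324) = 49200/2694 = 18.26.
k_P/k_Q = (8.00×10^9/1.22×10^18)·exp(18.26) = 6.557×10^-9 × 8.555×10^7 = 0.561.
Since E_P < E_Q, lowering the temperature improves selectivity toward P.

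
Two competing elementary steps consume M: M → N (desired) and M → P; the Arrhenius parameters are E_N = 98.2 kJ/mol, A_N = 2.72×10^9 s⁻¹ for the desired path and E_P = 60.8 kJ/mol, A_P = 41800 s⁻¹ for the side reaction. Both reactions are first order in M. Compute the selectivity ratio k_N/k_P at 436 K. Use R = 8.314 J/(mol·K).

k_N/k_P = (A_N/A_P)·exp[−(E_N−E_P)/(RT)] = (A_N/A_P)·exp[(E_P−E_N)/(RT)].
(E_P−E_N)/(RT) = (60.8−98.2)×10³/(8.314×436) = -37400/3625 = -10.32.
k_N/k_P = (2.72×10^9/41800)·exp(-10.32) = 65072 × 3.305×10^-5 = 2.15.
Since E_N > E_P, raising the temperature improves selectivity toward N.

2.15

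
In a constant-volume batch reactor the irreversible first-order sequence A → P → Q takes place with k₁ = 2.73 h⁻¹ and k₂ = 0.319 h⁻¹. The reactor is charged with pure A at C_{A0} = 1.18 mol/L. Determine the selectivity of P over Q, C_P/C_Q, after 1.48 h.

2.32

Solving the coupled first-order balances gives C_P(t) = [k₁/(k₂−k₁)]·C_{A0}·(e^(−k₁t) − e^(−k₂t)).
e^(−k₁t) = e^(−2.73×1.48) = e^(−4.040) = 0.01759; e^(−k₂t) = e^(−0.4721) = 0.6237.
C_P = 2.73×1.18/(0.319−2.73) × (0.01759−0.6237) = (-1.336)×(-0.6061) = 0.8098 mol/L.
C_A = C_{A0}e^(−k₁t) = 0.02076 mol/L, so C_Q = C_{A0}−C_A−C_P = 0.3494 mol/L; C_P/C_Q = 2.32.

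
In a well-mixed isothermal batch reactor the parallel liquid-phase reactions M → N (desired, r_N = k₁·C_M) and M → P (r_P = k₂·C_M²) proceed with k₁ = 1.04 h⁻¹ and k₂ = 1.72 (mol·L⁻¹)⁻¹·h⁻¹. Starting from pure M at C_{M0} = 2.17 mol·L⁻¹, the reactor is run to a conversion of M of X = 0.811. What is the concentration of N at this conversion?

0.608 mol·L⁻¹

C_M = C_{M0}(1−X) = 0.4101 mol·L⁻¹.
Along a PFR/batch, dC_N/dC_M = −r_N/(r_N+r_P) = −k₁/(k₁+k₂·C_M).
Integrating from C_{M0} to C_M: C_N = (1.04/1.72)·ln[(1.04+1.72·2.17)/(1.04+1.72·0.410)] = 0.6047·ln(4.772/1.745) = 0.6082 mol·L⁻¹.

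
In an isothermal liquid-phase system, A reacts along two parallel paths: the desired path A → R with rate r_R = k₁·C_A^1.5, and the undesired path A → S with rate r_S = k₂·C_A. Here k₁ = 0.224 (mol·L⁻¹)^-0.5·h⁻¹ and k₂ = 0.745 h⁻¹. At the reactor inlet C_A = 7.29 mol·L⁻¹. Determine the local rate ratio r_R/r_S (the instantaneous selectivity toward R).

S_{R/S} = r_R/r_S = (k₁·C_A^1.5)/(k₂·C_A) = (k₁/k₂)·C_A^0.5.
= (0.224×7.290^1.5) / (0.745×7.290) = 4.409/5.431 = 0.812.
Since the desired path is higher order in A, keeping C_A high (PFR or concentrated feed) favours R.

0.812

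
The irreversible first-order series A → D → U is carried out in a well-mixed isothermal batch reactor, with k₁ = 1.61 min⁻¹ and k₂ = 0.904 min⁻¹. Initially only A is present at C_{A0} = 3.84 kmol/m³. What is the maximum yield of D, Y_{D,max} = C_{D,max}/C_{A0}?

0.478

Evaluating C_D at t_opt = ln(k₂/k₁)/(k₂−k₁) gives C_{D,max}/C_{A0} = (k₁/k₂)^[k₂/(k₂−k₁)].
= (1.61/0.904)^(0.904/(0.904−1.61)) = (1.781)^(-1.280) = 0.4776.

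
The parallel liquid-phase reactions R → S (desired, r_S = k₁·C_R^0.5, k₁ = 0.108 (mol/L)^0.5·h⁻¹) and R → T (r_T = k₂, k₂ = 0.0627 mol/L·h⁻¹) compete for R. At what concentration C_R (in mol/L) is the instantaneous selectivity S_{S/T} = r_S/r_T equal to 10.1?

34.4 mol/L

S_{S/T} = (k₁/k₂)·C_R^0.5 ⇒ C_R = (S·k₂/k₁)^(2).
= (10.1×0.0627/0.108)^(2) = (5.864)^(2) = 34.4 mol/L.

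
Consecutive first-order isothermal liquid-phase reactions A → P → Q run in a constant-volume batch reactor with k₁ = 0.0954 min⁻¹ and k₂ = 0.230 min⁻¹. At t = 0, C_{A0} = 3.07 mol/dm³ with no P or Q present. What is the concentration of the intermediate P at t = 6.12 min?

0.681 mol/dm³

Solving the coupled first-order balances gives C_P(t) = [k₁/(k₂−k₁)]·C_{A0}·(e^(−k₁t) − e^(−k₂t)).
e^(−k₁t) = e^(−0.0954×6.12) = e^(−0.5838) = 0.5577; e^(−k₂t) = e^(−1.408) = 0.2447.
C_P = 0.0954×3.07/(0.230−0.0954) × (0.5577−0.2447) = 2.176×0.3130 = 0.6811 mol/dm³.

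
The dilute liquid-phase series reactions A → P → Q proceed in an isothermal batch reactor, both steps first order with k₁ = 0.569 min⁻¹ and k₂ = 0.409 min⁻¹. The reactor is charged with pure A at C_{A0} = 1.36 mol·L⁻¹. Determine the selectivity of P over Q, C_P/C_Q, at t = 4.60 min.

The intermediate concentration in a first-order A→B→C sequence is C_P = k₁C_{A0}(e^(−k₁t) − e^(−k₂t))/(k₂−k₁).
e^(−k₁t) = e^(−0.569×4.60) = e^(−2.617) = 0.07299; e^(−k₂t) = e^(−1.881) = 0.1524.
C_P = 0.569×1.36/(0.409−0.569) × (0.07299−0.1524) = (-4.837)×(-0.07938) = 0.3839 mol·L⁻¹.
C_A = C_{A0}e^(−k₁t) = 0.09927 mol·L⁻¹, so C_Q = C_{A0}−C_A−C_P = 0.8768 mol·L⁻¹; C_P/C_Q = 0.438.

0.438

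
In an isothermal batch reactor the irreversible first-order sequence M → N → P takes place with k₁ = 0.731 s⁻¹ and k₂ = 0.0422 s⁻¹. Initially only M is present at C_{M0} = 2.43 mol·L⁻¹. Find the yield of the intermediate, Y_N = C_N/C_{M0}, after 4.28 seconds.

0.839

The intermediate concentration in a first-order A→B→C sequence is C_N = k₁C_{M0}(e^(−k₁t) − e^(−k₂t))/(k₂−k₁).
e^(−k₁t) = e^(−0.731×4.28) = e^(−3.129) = 0.04378; e^(−k₂t) = e^(−0.1806) = 0.8348.
C_N = 0.731×2.43/(0.0422−0.731) × (0.04378−0.8348) = (-2.579)×(-0.7910) = 2.040 mol·L⁻¹.
Y_N = C_N/C_{M0} = 2.040/2.43 = 0.839.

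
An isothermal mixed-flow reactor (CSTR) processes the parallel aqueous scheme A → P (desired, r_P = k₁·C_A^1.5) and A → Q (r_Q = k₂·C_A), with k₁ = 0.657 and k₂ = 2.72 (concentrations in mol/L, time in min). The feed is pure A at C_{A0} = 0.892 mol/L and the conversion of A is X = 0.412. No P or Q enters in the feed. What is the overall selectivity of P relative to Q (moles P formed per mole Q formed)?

Exit C_A = C_{A0}(1−X) = 0.892×0.588 = 0.5245 mol/L.
In a CSTR the entire volume is at exit conditions, so r_P = 0.657×0.5245^1.5 = 0.2496 and r_Q = 2.72×0.5245 = 1.427.
Overall selectivity = C_P/C_Q = r_Pτ/(r_Qτ) = r_P/r_Q = 0.175.

0.175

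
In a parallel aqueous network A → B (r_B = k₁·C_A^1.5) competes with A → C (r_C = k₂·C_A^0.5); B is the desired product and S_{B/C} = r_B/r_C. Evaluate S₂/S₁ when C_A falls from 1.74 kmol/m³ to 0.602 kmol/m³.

S_{B/C} = (k₁/k₂)·C_A, so S₂/S₁ = (C_{A,2}/C_{A,1}).
= 0.602/1.74 = 0.346.
Selectivity toward B falls as C_A falls — high-concentration operation is favoured.

0.346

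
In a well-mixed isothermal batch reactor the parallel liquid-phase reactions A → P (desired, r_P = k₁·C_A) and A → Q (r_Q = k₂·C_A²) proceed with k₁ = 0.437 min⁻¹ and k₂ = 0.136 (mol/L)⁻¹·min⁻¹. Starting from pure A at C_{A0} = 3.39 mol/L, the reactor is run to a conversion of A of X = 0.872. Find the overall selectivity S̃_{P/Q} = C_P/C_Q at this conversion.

C_A = C_{A0}(1−X) = 0.4339 mol/L.
Along a PFR/batch, dC_P/dC_A = −r_P/(r_P+r_Q) = −k₁/(k₁+k₂·C_A).
Integrating from C_{A0} to C_A: C_P = (0.437/0.136)·ln[(0.437+0.136·3.39)/(0.437+0.136·0.434)] = 3.213·ln(0.8980/0.4960) = 1.907 mol/L.
C_Q = (C_{A0}−C_A)−C_P = 1.049 mol/L; S̃_{P/Q} = 1.907/1.049 = 1.82.

1.82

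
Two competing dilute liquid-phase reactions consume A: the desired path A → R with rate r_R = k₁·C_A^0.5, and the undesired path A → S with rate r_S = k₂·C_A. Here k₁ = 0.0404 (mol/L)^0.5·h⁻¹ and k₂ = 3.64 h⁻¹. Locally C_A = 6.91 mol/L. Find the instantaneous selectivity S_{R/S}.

S_{R/S} = r_R/r_S = (k₁·C_A^0.5)/(k₂·C_A) = (k₁/k₂)·C_A^-0.5.
= (0.0404×6.910^0.5) / (3.64×6.910) = 0.1062/25.15 = 0.00422.
The undesired path is higher order in A, so low C_A (CSTR or dilute feed) favours R.

0.00422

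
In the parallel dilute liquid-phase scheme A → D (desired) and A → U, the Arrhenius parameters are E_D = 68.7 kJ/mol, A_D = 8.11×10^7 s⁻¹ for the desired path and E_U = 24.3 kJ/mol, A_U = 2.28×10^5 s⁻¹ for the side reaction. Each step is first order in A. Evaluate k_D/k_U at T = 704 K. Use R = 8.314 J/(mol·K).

With equal orders, S_{D/U} = k_D/k_U = (A_D/A_U)·exp[(E_U−E_D)/(RT)].
(E_U−E_D)/(RT) = (24.3−68.7)×10³/(8.314×704) = -44400/5853 = -7.586.
k_D/k_U = (8.11×10^7/2.28×10^5)·exp(-7.586) = 355.7 × 5.076×10^-4 = 0.181.

0.181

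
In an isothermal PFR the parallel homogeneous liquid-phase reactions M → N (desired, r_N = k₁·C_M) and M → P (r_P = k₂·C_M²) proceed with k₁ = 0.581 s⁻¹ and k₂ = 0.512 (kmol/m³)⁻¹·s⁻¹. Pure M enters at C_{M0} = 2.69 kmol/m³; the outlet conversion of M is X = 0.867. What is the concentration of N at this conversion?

1.07 kmol/m³

C_M = C_{M0}(1−X) = 0.3578 kmol/m³.
Along a PFR/batch, dC_N/dC_M = −r_N/(r_N+r_P) = −k₁/(k₁+k₂·C_M).
Integrating from C_{M0} to C_M: C_N = (0.581/0.512)·ln[(0.581+0.512·2.69)/(0.581+0.512·0.358)] = 1.135·ln(1.958/0.7642) = 1.068 kmol/m³.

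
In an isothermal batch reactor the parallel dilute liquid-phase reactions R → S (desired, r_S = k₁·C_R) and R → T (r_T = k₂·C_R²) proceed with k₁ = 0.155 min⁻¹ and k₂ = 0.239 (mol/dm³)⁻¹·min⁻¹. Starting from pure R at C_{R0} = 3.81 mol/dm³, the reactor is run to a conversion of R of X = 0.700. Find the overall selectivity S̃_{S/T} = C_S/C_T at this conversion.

C_R = C_{R0}(1−X) = 1.143 mol/dm³.
Along a PFR/batch, dC_S/dC_R = −r_S/(r_S+r_T) = −k₁/(k₁+k₂·C_R).
Integrating from C_{R0} to C_R: C_S = (0.155/0.239)·ln[(0.155+0.239·3.81)/(0.155+0.239·1.14)] = 0.6485·ln(1.066/0.4282) = 0.5913 mol/dm³.
C_T = (C_{R0}−C_R)−C_S = 2.076 mol/dm³; S̃_{S/T} = 0.5913/2.076 = 0.285.

0.285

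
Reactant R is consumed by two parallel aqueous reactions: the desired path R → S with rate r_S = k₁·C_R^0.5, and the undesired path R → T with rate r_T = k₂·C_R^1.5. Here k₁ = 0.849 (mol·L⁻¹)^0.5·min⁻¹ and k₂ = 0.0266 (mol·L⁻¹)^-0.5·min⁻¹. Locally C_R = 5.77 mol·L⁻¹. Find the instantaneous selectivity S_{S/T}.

5.53

S_{S/T} = r_S/r_T = (k₁·C_R^0.5)/(k₂·C_R^1.5) = (k₁/k₂)·C_R⁻¹.
= (0.849×5.770^0.5) / (0.0266×5.770^1.5) = 2.039/0.3687 = 5.53.
The undesired path is higher order in R, so low C_R (CSTR or dilute feed) favours S.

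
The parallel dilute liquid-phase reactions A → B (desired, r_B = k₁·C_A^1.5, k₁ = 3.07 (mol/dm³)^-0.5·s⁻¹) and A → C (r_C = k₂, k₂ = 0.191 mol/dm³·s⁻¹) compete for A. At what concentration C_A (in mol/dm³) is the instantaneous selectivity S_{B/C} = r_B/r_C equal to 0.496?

0.0984 mol/dm³

S_{B/C} = (k₁/k₂)·C_A^1.5 ⇒ C_A = (S·k₂/k₁)^(1/1.5).
= (0.496×0.191/3.07)^(0.6667) = (0.03086)^(0.6667) = 0.0984 mol/dm³.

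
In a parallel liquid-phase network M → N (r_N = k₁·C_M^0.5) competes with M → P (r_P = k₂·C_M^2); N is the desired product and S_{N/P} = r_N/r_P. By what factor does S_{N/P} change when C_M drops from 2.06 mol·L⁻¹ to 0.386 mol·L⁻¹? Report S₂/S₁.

12.3

S_{N/P} = (k₁/k₂)·C_M^-1.5, so S₂/S₁ = (C_{M,2}/C_{M,1})^-1.5.
= (0.386/2.06)^(-1.5) = (0.1874)^(-1.5) = 12.3.
Selectivity toward N rises as C_M falls — low-concentration operation is favoured.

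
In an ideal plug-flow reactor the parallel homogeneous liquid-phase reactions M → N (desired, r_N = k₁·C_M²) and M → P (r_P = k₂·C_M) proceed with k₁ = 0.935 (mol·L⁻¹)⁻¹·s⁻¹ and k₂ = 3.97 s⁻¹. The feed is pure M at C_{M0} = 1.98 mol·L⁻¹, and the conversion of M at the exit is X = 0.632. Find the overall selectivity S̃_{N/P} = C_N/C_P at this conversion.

C_M = C_{M0}(1−X) = 0.7286 mol·L⁻¹.
Along a PFR/batch, dC_P/dC_M = −r_P/(r_N+r_P) = −k₂/(k₂+k₁·C_M).
Integrating from C_{M0} to C_M: C_P = (3.97/0.935)·ln[(3.97+0.935·1.98)/(3.97+0.935·0.729)] = 4.246·ln(5.821/4.651) = 0.9527 mol·L⁻¹.
Then C_N = (C_{M0}−C_M) − C_P = 1.251 − 0.9527 = 0.2986 mol·L⁻¹.
S̃_{N/P} = C_N/C_P = 0.2986/0.9527 = 0.313.

0.313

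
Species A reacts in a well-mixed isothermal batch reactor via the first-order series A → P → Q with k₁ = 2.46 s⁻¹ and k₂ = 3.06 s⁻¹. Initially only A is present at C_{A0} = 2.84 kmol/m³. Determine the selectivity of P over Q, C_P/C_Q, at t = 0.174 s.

3.18

For first-order series with pure A initially, C_P(t) = k₁C_{A0}/(k₂−k₁)·(e^(−k₁t) − e^(−k₂t)).
e^(−k₁t) = e^(−2.46×0.174) = e^(−0.4280) = 0.6518; e^(−k₂t) = e^(−0.5324) = 0.5872.
C_P = 2.46×2.84/(3.06−2.46) × (0.6518−0.5872) = 11.64×0.06461 = 0.7524 kmol/m³.
C_A = C_{A0}e^(−k₁t) = 1.851 kmol/m³, so C_Q = C_{A0}−C_A−C_P = 0.2366 kmol/m³; C_P/C_Q = 3.18.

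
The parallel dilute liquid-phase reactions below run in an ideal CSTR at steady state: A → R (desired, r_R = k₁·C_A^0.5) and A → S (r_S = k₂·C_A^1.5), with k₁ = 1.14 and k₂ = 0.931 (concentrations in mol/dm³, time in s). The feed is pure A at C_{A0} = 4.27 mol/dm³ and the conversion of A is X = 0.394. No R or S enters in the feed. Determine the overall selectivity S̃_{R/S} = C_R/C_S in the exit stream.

0.473

Exit C_A = C_{A0}(1−X) = 4.27×0.606 = 2.588 mol/dm³.
Rates in a CSTR are evaluated at the outlet concentration: r_R = 1.14×2.588^0.5 = 1.834, r_S = 0.931×2.588^1.5 = 3.875.
Overall selectivity = C_R/C_S = r_Rτ/(r_Sτ) = r_R/r_S = 0.473.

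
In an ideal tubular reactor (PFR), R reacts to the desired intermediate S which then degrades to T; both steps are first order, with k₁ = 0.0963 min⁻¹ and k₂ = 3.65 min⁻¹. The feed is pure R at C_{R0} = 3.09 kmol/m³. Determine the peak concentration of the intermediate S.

0.0739 kmol/m³

For a first-order series the maximum intermediate yield is C_{S,max}/C_{R0} = (k₁/k₂)^[k₂/(k₂−k₁)].
= (0.0963/3.65)^(3.65/(3.65−0.0963)) = (0.02638)^(1.027) = 0.02391.
C_{S,max} = 0.02391×3.09 = 0.0739 kmol/m³.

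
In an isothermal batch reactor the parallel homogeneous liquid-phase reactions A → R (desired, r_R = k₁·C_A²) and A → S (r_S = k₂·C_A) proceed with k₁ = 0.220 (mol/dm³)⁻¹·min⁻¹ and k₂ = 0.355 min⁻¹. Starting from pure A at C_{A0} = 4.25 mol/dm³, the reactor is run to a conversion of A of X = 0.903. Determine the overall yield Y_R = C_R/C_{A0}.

0.499

C_A = C_{A0}(1−X) = 0.4122 mol/dm³.
Along a PFR/batch, dC_S/dC_A = −r_S/(r_R+r_S) = −k₂/(k₂+k₁·C_A).
Integrating from C_{A0} to C_A: C_S = (0.355/0.220)·ln[(0.355+0.220·4.25)/(0.355+0.220·0.412)] = 1.614·ln(1.290/0.4457) = 1.715 mol/dm³.
Then C_R = (C_{A0}−C_A) − C_S = 3.838 − 1.715 = 2.123 mol/dm³.
Y_R = C_R/C_{A0} = 2.123/4.25 = 0.499.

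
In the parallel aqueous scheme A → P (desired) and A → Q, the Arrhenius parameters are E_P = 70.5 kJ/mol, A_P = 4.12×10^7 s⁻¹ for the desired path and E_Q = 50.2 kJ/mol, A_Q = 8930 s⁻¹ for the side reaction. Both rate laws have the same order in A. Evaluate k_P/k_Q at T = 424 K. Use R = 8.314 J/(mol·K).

With equal orders, S_{P/Q} = k_P/k_Q = (A_P/A_Q)·exp[(E_Q−E_P)/(RT)].
(E_Q−E_P)/(RT) = (50.2−70.5)×10³/(8.314×424) = -20300/3525 = -5.759.
k_P/k_Q = (4.12×10^7/8930)·exp(-5.759) = 4614 × 0.003155 = 14.6.
Since E_P > E_Q, raising the temperature improves selectivity toward P.

14.6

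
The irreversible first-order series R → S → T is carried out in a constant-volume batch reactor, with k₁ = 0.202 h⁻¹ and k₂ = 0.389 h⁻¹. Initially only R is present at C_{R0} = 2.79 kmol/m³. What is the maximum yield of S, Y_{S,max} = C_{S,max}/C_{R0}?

At the optimum, C_{S,max}/C_{R0} = (k₁/k₂)^[k₂/(k₂−k₁)].
= (0.202/0.389)^(0.389/(0.389−0.202)) = (0.5193)^(2.080) = 0.2558.

0.256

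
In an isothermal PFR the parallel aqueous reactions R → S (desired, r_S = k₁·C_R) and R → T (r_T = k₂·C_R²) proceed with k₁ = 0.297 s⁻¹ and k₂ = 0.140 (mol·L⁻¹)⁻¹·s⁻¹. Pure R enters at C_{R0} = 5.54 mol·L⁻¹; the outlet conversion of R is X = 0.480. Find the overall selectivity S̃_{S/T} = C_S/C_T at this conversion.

C_R = C_{R0}(1−X) = 2.881 mol·L⁻¹.
Along a PFR/batch, dC_S/dC_R = −r_S/(r_S+r_T) = −k₁/(k₁+k₂·C_R).
Integrating from C_{R0} to C_R: C_S = (0.297/0.140)·ln[(0.297+0.140·5.54)/(0.297+0.140·2.88)] = 2.121·ln(1.073/0.7003) = 0.9044 mol·L⁻¹.
C_T = (C_{R0}−C_R)−C_S = 1.755 mol·L⁻¹; S̃_{S/T} = 0.9044/1.755 = 0.515.

0.515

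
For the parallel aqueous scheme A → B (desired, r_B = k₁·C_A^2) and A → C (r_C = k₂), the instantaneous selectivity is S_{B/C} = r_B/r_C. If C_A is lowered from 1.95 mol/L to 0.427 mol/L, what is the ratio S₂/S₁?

0.0479

S_{B/C} = (k₁/k₂)·C_A^2, so S₂/S₁ = (C_{A,2}/C_{A,1})^2.
= (0.427/1.95)^2 = (0.2190)^2 = 0.0479.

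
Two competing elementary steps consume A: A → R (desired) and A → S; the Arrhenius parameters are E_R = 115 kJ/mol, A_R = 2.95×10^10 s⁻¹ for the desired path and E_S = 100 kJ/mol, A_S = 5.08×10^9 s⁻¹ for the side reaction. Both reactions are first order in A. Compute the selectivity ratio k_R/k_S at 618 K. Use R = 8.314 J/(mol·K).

With equal orders, S_{R/S} = k_R/k_S = (A_R/A_S)·exp[(E_S−E_R)/(RT)].
(E_S−E_R)/(RT) = (100−115)×10³/(8.314×618) = -15000/5138 = -2.919.
k_R/k_S = (2.95×10^10/5.08×10^9)·exp(-2.919) = 5.807 × 0.05397 = 0.313.
Since E_R > E_S, raising the temperature improves selectivity toward R.

0.313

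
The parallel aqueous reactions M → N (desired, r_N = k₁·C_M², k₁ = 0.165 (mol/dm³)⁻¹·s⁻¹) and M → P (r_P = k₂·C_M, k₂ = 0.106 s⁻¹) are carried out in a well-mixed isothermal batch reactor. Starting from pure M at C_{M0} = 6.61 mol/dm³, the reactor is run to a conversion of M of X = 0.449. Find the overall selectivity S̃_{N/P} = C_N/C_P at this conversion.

C_M = C_{M0}(1−X) = 3.642 mol/dm³.
Along a PFR/batch, dC_P/dC_M = −r_P/(r_N+r_P) = −k₂/(k₂+k₁·C_M).
Integrating from C_{M0} to C_M: C_P = (0.106/0.165)·ln[(0.106+0.165·6.61)/(0.106+0.165·3.64)] = 0.6424·ln(1.197/0.7069) = 0.3381 mol/dm³.
Then C_N = (C_{M0}−C_M) − C_P = 2.968 − 0.3381 = 2.630 mol/dm³.
S̃_{N/P} = C_N/C_P = 2.630/0.3381 = 7.78.

7.78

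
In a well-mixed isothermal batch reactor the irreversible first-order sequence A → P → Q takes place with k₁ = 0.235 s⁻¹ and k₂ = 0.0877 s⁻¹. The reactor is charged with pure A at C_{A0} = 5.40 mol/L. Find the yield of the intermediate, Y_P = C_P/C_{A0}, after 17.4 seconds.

0.320

The intermediate concentration in a first-order A→B→C sequence is C_P = k₁C_{A0}(e^(−k₁t) − e^(−k₂t))/(k₂−k₁).
e^(−k₁t) = e^(−0.235×17.4) = e^(−4.089) = 0.01676; e^(−k₂t) = e^(−1.526) = 0.2174.
C_P = 0.235×5.40/(0.0877−0.235) × (0.01676−0.2174) = (-8.615)×(-0.2007) = 1.729 mol/L.
Y_P = C_P/C_{A0} = 1.729/5.40 = 0.320.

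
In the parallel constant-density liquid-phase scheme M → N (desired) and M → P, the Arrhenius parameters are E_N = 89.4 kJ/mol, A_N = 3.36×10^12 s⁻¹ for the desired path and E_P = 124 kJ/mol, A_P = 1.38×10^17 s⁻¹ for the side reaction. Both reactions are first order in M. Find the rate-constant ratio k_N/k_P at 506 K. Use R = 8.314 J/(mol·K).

With equal orders, S_{N/P} = k_N/k_P = (A_N/A_P)·exp[(E_P−E_N)/(RT)].
(E_P−E_N)/(RT) = (124−89.4)×10³/(8.314×506) = 34600/4207 = 8.225.
k_N/k_P = (3.36×10^12/1.38×10^17)·exp(8.225) = 2.435×10^-5 × 3732 = 0.0909.
Since E_N < E_P, lowering the temperature improves selectivity toward N.

0.0909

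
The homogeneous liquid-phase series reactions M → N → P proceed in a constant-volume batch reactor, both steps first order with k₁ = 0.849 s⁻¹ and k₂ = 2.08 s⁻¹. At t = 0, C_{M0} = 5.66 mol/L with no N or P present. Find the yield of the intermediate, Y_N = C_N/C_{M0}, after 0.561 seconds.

The intermediate concentration in a first-order A→B→C sequence is C_N = k₁C_{M0}(e^(−k₁t) − e^(−k₂t))/(k₂−k₁).
e^(−k₁t) = e^(−0.849×0.561) = e^(−0.4763) = 0.6211; e^(−k₂t) = e^(−1.167) = 0.3113.
C_N = 0.849×5.66/(2.08−0.849) × (0.6211−0.3113) = 3.904×0.3097 = 1.209 mol/L.
Y_N = C_N/C_{M0} = 1.209/5.66 = 0.214.

0.214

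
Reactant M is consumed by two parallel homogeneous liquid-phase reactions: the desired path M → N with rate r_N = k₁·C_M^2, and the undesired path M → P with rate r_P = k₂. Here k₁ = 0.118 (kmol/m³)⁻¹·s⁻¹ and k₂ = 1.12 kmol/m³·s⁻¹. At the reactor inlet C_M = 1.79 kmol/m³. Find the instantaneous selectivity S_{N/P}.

0.338

S_{N/P} = r_N/r_P = (k₁·C_M^2)/(k₂) = (k₁/k₂)·C_M^2.
= (0.118×1.790^2) / (1.12) = 0.3781/1.120 = 0.338.
Since the desired path is higher order in M, keeping C_M high (PFR or concentrated feed) favours N.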